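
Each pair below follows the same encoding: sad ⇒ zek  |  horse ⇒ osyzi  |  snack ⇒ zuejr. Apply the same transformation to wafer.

demiy

Vowels shift forward by 4 and consonants shift forward by 7.
Applying it to wafer: w(cons)+7=d, a(vowel)+4=e, f(cons)+7=m, e(vowel)+4=i, r(cons)+7=y.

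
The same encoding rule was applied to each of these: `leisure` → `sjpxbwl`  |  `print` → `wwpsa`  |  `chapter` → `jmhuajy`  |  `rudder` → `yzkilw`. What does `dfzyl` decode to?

waste

Shifts by position in leisure: pos 0: l→s (+7), pos 1: e→j (+5), pos 2: i→p (+7), pos 3: s→x (+5) — repeating every 2. A repeating key of period 2 is used — shifts +7, +5 over and over.
Undoing it on dfzyl: d−7=w, f−5=a, z−7=s, y−5=t, l−7=e.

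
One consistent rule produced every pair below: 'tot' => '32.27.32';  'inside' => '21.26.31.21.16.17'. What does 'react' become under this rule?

30.17.13.15.32

t is letter #20 and maps to 32: an offset of 12. The number is (letter's place in the alphabet, a=1) + 12.
For react: r=18→30, e=5→17, a=1→13, c=3→15, t=20→32.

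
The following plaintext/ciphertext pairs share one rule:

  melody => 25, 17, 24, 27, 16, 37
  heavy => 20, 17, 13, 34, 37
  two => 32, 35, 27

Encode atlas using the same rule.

13, 32, 24, 13, 31

m is letter #13 and maps to 25: an offset of 12. The number is (letter's place in the alphabet, a=1) + 12.
For atlas: a=1→13, t=20→32, l=12→24, a=1→13, s=19→31.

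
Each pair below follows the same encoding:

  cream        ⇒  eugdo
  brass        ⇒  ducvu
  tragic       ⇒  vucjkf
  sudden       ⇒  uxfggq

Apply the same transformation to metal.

The shifts repeat in a cycle of length 2: positions 0,1,… shift by +2, +3, then the pattern repeats.
Applying it to metal: m+2=o, e+3=h, t+2=v, a+3=d, l+2=n.

ohvdn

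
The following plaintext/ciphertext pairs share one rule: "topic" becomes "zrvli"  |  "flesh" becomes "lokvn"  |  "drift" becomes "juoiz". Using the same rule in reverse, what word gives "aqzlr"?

until

The shifts repeat in a cycle of length 2: positions 0,1,… shift by +6, +3, then the pattern repeats.
Reversing it on aqzlr: a−6=u, q−3=n, z−6=t, l−3=i, r−6=l.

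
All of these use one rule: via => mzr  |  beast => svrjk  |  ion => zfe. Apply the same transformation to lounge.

Compare letters: v→m is +17, i→z is +17, a→r is +17 — a constant shift. Every letter moves 17 places later in the alphabet, wrapping around z→a.
For lounge: l+17=c, o+17=f, u+17=l, n+17=e, g+17=x, e+17=v.

cflexv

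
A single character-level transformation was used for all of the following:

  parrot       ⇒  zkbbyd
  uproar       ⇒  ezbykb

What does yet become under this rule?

Compare letters: p→z is +10, a→k is +10, r→b is +10 — a constant shift. This is a Caesar cipher with shift 10.
For yet: y+10=i, e+10=o, t+10=d.

iod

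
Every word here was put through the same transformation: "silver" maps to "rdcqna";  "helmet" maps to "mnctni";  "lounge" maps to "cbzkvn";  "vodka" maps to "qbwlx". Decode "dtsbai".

s(18)→r(17) and i(8)→d(3) fit y≡17x+23 (mod 26); the inverse of 17 mod 26 is 23. This is an affine cipher: with a=0,…,z=25, each position x becomes (17x+23) mod 26.
Reversing it on dtsbai: d(3)→23·(3−23)≡8=i; t(19)→23·(19−23)≡12=m; s(18)→23·(18−23)≡15=p; b(1)→23·(1−23)≡14=o; a(0)→23·(0−23)≡17=r; i(8)→23·(8−23)≡19=t (all mod 26).

import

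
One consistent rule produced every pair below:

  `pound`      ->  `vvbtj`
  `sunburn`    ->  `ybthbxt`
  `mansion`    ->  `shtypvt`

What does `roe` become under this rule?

The shift depends on letter class: consonant p→v is +6, but vowel o→v is +7. Two shifts are in play — +7 for a/e/i/o/u, +6 for every other letter.
For roe: r(cons)+6=x, o(vowel)+7=v, e(vowel)+7=l.

xvl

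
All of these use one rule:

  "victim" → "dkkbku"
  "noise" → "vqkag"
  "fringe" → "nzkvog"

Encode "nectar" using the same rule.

The rule splits by letter class: vowels +2, consonants +8.
On nectar: n(cons)+8=v, e(vowel)+2=g, c(cons)+8=k, t(cons)+8=b, a(vowel)+2=c, r(cons)+8=z.

vgkbcz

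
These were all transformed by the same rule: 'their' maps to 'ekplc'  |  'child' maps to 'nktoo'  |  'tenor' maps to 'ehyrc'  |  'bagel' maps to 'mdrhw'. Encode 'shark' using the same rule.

Shifts by position in their: pos 0: t→e (+11), pos 1: h→k (+3), pos 2: e→p (+11), pos 3: i→l (+3) — repeating every 2. A repeating key of period 2 is used — shifts +11, +3 over and over.
On shark: s+11=d, h+3=k, a+11=l, r+3=u, k+11=v.

dkluv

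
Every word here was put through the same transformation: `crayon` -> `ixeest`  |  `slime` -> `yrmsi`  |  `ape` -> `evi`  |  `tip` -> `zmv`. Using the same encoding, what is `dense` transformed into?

jityi

The shift depends on letter class: consonant c→i is +6, but vowel a→e is +4. Vowels shift forward by 4 and consonants shift forward by 6.
For dense: d(cons)+6=j, e(vowel)+4=i, n(cons)+6=t, s(cons)+6=y, e(vowel)+4=i.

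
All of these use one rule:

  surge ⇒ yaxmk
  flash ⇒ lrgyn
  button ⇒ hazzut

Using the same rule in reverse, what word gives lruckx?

This is a Caesar cipher with shift 6.
Reversing it on lruckx: l−6=f, r−6=l, u−6=o, c−6=w, k−6=e, x−6=r.

flower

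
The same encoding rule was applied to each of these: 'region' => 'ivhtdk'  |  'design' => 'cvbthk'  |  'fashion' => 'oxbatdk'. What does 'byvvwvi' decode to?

r(17)→i(8) and e(4)→v(21) fit y≡19x+23 (mod 26); the inverse of 19 mod 26 is 11. Each letter's alphabet position (a=0..z=25) is mapped through 19·x+23 mod 26 — an affine cipher.
Decoding byvvwvi: b(1)→11·(1−23)≡18=s; y(24)→11·(24−23)≡11=l; v(21)→11·(21−23)≡4=e; v(21)→11·(21−23)≡4=e; w(22)→11·(22−23)≡15=p; v(21)→11·(21−23)≡4=e; i(8)→11·(8−23)≡17=r (all mod 26).

sleeper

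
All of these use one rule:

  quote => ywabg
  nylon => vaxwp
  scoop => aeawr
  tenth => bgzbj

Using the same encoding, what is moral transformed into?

uqdin

It's a Vigenère-style cipher with numeric key [8,2,12]: position i shifts by key[i mod 3].
On moral: m+8=u, o+2=q, r+12=d, a+8=i, l+2=n.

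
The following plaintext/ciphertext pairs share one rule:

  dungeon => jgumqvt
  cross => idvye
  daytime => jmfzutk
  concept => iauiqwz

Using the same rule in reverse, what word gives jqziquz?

descent

Shifts by position in dungeon: pos 0: d→j (+6), pos 1: u→g (+12), pos 2: n→u (+7), pos 3: g→m (+6), pos 4: e→q (+12), pos 5: o→v (+7) — repeating every 3. A repeating key of period 3 is used — shifts +6, +12, +7 over and over.
Decoding jqziquz: j−6=d, q−12=e, z−7=s, i−6=c, q−12=e, u−7=n, z−6=t.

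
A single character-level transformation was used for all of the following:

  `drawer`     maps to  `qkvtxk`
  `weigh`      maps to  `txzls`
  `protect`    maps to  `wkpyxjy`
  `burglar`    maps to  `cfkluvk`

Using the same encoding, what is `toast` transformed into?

ypvry

d(3)→q(16) and r(17)→k(10) fit y≡7x+21 (mod 26); the inverse of 7 mod 26 is 15. This is an affine cipher: with a=0,…,z=25, each position x becomes (7x+21) mod 26.
Applying it to toast: t(19)→7·19+21≡24=y; o(14)→7·14+21≡15=p; a(0)→7·0+21≡21=v; s(18)→7·18+21≡17=r; t(19)→7·19+21≡24=y (all mod 26).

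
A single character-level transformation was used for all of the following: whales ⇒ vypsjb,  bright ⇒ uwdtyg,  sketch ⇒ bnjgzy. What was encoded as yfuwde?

w(22)→v(21) and h(7)→y(24) fit y≡5x+15 (mod 26); the inverse of 5 mod 26 is 21. Treating letters as 0–25, the rule is x ↦ 5x + 15 (mod 26).
Undoing it on yfuwde: y(24)→21·(24−15)≡7=h; f(5)→21·(5−15)≡24=y; u(20)→21·(20−15)≡1=b; w(22)→21·(22−15)≡17=r; d(3)→21·(3−15)≡8=i; e(4)→21·(4−15)≡3=d (all mod 26).

hybrid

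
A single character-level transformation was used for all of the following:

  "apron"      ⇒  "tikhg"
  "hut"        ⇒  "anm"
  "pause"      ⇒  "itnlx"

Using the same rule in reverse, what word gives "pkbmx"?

write

Compare letters: a→t is +19, p→i is +19, r→k is +19 — a constant shift. Each letter is shifted forward by 19 in the alphabet (a Caesar shift of +19).
Decoding pkbmx: p−19=w, k−19=r, b−19=i, m−19=t, x−19=e.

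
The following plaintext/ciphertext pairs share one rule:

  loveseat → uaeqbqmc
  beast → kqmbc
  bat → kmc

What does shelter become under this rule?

bqqucqa

The rule splits by letter class: vowels +12, consonants +9.
Applying it to shelter: s(cons)+9=b, h(cons)+9=q, e(vowel)+12=q, l(cons)+9=u, t(cons)+9=c, e(vowel)+12=q, r(cons)+9=a.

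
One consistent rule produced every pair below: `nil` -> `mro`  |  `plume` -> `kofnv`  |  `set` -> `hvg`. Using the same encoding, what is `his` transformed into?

srh

Each pair mirrors across the alphabet (n↔m, i↔r, l↔o): positions sum to 25. Letters are reflected about the middle of the alphabet (position → 25−position): Atbash.
On his: h↔s, i↔r, s↔h.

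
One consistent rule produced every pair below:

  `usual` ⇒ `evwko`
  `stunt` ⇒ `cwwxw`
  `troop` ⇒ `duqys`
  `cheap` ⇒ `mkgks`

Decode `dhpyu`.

tenor

Shifts by position in usual: pos 0: u→e (+10), pos 1: s→v (+3), pos 2: u→w (+2), pos 3: a→k (+10), pos 4: l→o (+3) — repeating every 3. It's a Vigenère-style cipher with numeric key [10,3,2]: position i shifts by key[i mod 3].
Undoing it on dhpyu: d−10=t, h−3=e, p−2=n, y−10=o, u−3=r.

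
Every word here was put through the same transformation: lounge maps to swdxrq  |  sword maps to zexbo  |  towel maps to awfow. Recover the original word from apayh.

Each letter shifts forward by (position + 7), i.e. 7, 8, 9, … — the shift grows by one for each successive letter.
Reversing it on apayh: a−7=t, p−8=h, a−9=r, y−10=o, h−11=w.

throw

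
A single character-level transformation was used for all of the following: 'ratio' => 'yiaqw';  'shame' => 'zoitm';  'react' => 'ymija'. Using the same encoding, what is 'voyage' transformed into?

cwfinm

Two shifts are in play — +8 for a/e/i/o/u, +7 for every other letter.
For voyage: v(cons)+7=c, o(vowel)+8=w, y(cons)+7=f, a(vowel)+8=i, g(cons)+7=n, e(vowel)+8=m.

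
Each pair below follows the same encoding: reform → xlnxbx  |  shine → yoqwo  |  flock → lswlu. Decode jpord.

In reform: r→x is +6, e→l is +7, f→n is +8, o→x is +9 — the shift increases by 1 each position. The shift increases by 1 at each position, starting from +6: 6, 7, 8, ….
Undoing it on jpord: j−6=d, p−7=i, o−8=g, r−9=i, d−10=t.

digit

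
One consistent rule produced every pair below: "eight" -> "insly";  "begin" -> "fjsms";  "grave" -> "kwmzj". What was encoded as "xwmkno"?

A repeating key of period 3 is used — shifts +4, +5, +12 over and over.
Reversing it on xwmkno: x−4=t, w−5=r, m−12=a, k−4=g, n−5=i, o−12=c.

tragic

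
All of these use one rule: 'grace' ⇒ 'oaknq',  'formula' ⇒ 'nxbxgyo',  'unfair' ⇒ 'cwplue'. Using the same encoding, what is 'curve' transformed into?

Letter i (0-indexed) is shifted by i+8, so successive shifts are 8, 9, 10, ….
For curve: c+8=k, u+9=d, r+10=b, v+11=g, e+12=q.

kdbgq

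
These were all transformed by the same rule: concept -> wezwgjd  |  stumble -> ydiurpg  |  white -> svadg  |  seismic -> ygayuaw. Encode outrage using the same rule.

c(2)→w(22) and o(14)→e(4) fit y≡5x+12 (mod 26); the inverse of 5 mod 26 is 21. Each letter's alphabet position (a=0..z=25) is mapped through 5·x+12 mod 26 — an affine cipher.
For outrage: o(14)→5·14+12≡4=e; u(20)→5·20+12≡8=i; t(19)→5·19+12≡3=d; r(17)→5·17+12≡19=t; a(0)→5·0+12≡12=m; g(6)→5·6+12≡16=q; e(4)→5·4+12≡6=g (all mod 26).

eidtmqg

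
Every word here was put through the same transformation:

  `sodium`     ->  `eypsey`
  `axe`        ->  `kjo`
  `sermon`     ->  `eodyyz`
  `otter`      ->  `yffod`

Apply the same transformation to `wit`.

The shift depends on letter class: consonant s→e is +12, but vowel o→y is +10. Vowels shift forward by 10 and consonants shift forward by 12.
On wit: w(cons)+12=i, i(vowel)+10=s, t(cons)+12=f.

isf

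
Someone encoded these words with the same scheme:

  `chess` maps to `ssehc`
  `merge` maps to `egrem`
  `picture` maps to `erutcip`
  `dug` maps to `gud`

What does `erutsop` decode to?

posture

It's just the letters in reverse order.
Undoing it on erutsop: then reverse → posture.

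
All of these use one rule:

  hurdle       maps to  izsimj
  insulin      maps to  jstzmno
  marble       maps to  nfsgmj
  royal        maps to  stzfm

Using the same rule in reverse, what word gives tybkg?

Shifts by position in hurdle: pos 0: h→i (+1), pos 1: u→z (+5), pos 2: r→s (+1), pos 3: d→i (+5) — repeating every 2. A repeating key of period 2 is used — shifts +1, +5 over and over.
Decoding tybkg: t−1=s, y−5=t, b−1=a, k−5=f, g−1=f.

staff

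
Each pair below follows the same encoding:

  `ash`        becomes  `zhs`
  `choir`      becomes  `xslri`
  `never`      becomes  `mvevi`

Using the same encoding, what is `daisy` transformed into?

Each pair mirrors across the alphabet (a↔z, s↔h, h↔s): positions sum to 25. This is the alphabet-reversal cipher (Atbash): a becomes z, b becomes y, etc.
Applying it to daisy: d↔w, a↔z, i↔r, s↔h, y↔b.

wzrhb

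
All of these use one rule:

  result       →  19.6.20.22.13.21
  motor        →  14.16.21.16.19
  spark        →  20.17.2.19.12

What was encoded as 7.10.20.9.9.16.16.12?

fishhook

r is letter #18 and maps to 19: an offset of 1. Each letter is replaced by its alphabet position (a=1..z=26) + 1.
Decoding 7.10.20.9.9.16.16.12: 7→(7−1)÷1=6=f, 10→(10−1)÷1=9=i, 20→(20−1)÷1=19=s, 9→(9−1)÷1=8=h, 9→(9−1)÷1=8=h, 16→(16−1)÷1=15=o, 16→(16−1)÷1=15=o, 12→(12−1)÷1=11=k.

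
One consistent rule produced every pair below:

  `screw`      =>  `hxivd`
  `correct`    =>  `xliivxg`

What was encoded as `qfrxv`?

juice

Each pair mirrors across the alphabet (s↔h, c↔x, r↔i): positions sum to 25. Each letter is replaced by its mirror in the alphabet: a↔z, b↔y, c↔x, and so on (the Atbash cipher).
Reversing it on qfrxv: q↔j, f↔u, r↔i, x↔c, v↔e.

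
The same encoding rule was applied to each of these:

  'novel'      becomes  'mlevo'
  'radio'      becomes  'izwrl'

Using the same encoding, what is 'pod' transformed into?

klw

Each pair mirrors across the alphabet (n↔m, o↔l, v↔e): positions sum to 25. Each letter is replaced by its mirror in the alphabet: a↔z, b↔y, c↔x, and so on (the Atbash cipher).
Applying it to pod: p↔k, o↔l, d↔w.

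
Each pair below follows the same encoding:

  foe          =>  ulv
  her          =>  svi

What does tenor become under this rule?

gvmli

Each pair mirrors across the alphabet (f↔u, o↔l, e↔v): positions sum to 25. Each letter is replaced by its mirror in the alphabet: a↔z, b↔y, c↔x, and so on (the Atbash cipher).
On tenor: t↔g, e↔v, n↔m, o↔l, r↔i.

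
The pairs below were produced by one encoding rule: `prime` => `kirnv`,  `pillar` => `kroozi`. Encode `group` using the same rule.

Each letter is replaced by its mirror in the alphabet: a↔z, b↔y, c↔x, and so on (the Atbash cipher).
For group: g↔t, r↔i, o↔l, u↔f, p↔k.

tilfk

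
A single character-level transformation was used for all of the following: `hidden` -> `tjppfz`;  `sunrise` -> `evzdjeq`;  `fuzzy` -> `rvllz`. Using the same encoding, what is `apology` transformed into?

mqaxpsk

It's a Vigenère-style cipher with numeric key [12,1,12]: position i shifts by key[i mod 3].
On apology: a+12=m, p+1=q, o+12=a, l+12=x, o+1=p, g+12=s, y+12=k.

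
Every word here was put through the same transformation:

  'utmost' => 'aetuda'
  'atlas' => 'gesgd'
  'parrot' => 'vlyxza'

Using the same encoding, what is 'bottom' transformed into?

hzazzt

A repeating key of period 3 is used — shifts +6, +11, +7 over and over.
On bottom: b+6=h, o+11=z, t+7=a, t+6=z, o+11=z, m+7=t.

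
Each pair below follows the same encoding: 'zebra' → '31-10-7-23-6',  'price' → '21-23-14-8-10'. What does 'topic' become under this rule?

25-20-21-14-8

z is letter #26 and maps to 31: an offset of 5. The number is (letter's place in the alphabet, a=1) + 5.
On topic: t=20→25, o=15→20, p=16→21, i=9→14, c=3→8.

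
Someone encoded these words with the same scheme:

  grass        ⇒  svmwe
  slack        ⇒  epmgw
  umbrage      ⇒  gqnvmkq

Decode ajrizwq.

offense

Shifts by position in grass: pos 0: g→s (+12), pos 1: r→v (+4), pos 2: a→m (+12), pos 3: s→w (+4) — repeating every 2. It's a Vigenère-style cipher with numeric key [12,4]: position i shifts by key[i mod 2].
Reversing it on ajrizwq: a−12=o, j−4=f, r−12=f, i−4=e, z−12=n, w−4=s, q−12=e.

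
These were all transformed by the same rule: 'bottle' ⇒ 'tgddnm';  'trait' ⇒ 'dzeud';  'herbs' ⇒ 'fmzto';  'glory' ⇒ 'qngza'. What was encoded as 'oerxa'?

sandy

b(1)→t(19) and o(14)→g(6) fit y≡15x+4 (mod 26); the inverse of 15 mod 26 is 7. This is an affine cipher: with a=0,…,z=25, each position x becomes (15x+4) mod 26.
Undoing it on oerxa: o(14)→7·(14−4)≡18=s; e(4)→7·(4−4)≡0=a; r(17)→7·(17−4)≡13=n; x(23)→7·(23−4)≡3=d; a(0)→7·(0−4)≡24=y (all mod 26).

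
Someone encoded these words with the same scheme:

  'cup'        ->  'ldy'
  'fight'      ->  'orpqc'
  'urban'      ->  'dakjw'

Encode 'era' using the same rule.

naj

Compare letters: c→l is +9, u→d is +9, p→y is +9 — a constant shift. It's a constant shift of +9 (ROT9).
On era: e+9=n, r+9=a, a+9=j.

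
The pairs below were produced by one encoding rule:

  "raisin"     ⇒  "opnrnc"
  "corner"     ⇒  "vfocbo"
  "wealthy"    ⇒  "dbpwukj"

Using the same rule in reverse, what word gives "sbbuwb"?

r(17)→o(14) and a(0)→p(15) fit y≡3x+15 (mod 26); the inverse of 3 mod 26 is 9. Each letter's alphabet position (a=0..z=25) is mapped through 3·x+15 mod 26 — an affine cipher.
Reversing it on sbbuwb: s(18)→9·(18−15)≡1=b; b(1)→9·(1−15)≡4=e; b(1)→9·(1−15)≡4=e; u(20)→9·(20−15)≡19=t; w(22)→9·(22−15)≡11=l; b(1)→9·(1−15)≡4=e (all mod 26).

beetle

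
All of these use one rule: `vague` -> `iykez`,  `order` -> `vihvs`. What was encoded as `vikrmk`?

The output letters match the input read backwards, each shifted +4: vague reversed is eugav. Two steps: reverse the string, then apply a Caesar shift of +4.
Reversing it on vikrmk: shift back: v−4=r, i−4=e, k−4=g, r−4=n, m−4=i, k−4=g → regnig; then reverse → ginger.

ginger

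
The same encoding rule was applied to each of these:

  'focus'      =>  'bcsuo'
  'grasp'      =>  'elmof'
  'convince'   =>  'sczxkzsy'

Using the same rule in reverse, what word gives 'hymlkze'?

f(5)→b(1) and o(14)→c(2) fit y≡3x+12 (mod 26); the inverse of 3 mod 26 is 9. This is an affine cipher: with a=0,…,z=25, each position x becomes (3x+12) mod 26.
Reversing it on hymlkze: h(7)→9·(7−12)≡7=h; y(24)→9·(24−12)≡4=e; m(12)→9·(12−12)≡0=a; l(11)→9·(11−12)≡17=r; k(10)→9·(10−12)≡8=i; z(25)→9·(25−12)≡13=n; e(4)→9·(4−12)≡6=g (all mod 26).

hearing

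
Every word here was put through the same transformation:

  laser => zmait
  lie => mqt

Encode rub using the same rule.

jcz

The output letters match the input read backwards, each shifted +8: laser reversed is resal. Two steps: reverse the string, then apply a Caesar shift of +8.
On rub: reverse → bur; then shift: b+8=j, u+8=c, r+8=z.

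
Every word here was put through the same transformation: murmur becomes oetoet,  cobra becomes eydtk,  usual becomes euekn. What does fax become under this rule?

hkz

The shift depends on letter class: consonant m→o is +2, but vowel u→e is +10. Vowels shift forward by 10 and consonants shift forward by 2.
On fax: f(cons)+2=h, a(vowel)+10=k, x(cons)+2=z.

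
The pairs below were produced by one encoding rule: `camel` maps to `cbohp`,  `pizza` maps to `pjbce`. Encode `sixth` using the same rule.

In camel: c→c is +0, a→b is +1, m→o is +2, e→h is +3 — the shift increases by 1 each position. Each letter shifts forward by its position index (0, 1, 2, …) — the shift grows by one for each successive letter.
Applying it to sixth: s+0=s, i+1=j, x+2=z, t+3=w, h+4=l.

sjzwl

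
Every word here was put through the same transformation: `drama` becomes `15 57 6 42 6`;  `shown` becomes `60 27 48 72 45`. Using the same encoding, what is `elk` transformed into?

18 39 36

d(#4)→15 and r(#18)→57: differences scale by 3, so n = 3·pos + 3. Each letter becomes 3×(its alphabet position, a=1..z=26) + 3.
For elk: e=5→18, l=12→39, k=11→36.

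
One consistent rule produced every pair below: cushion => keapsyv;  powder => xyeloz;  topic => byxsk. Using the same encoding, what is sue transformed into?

The shift depends on letter class: consonant c→k is +8, but vowel u→e is +10. Vowels shift forward by 10 and consonants shift forward by 8.
For sue: s(cons)+8=a, u(vowel)+10=e, e(vowel)+10=o.

aeo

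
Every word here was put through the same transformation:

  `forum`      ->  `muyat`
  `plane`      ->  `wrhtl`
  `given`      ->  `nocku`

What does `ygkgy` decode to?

radar

Shifts by position in forum: pos 0: f→m (+7), pos 1: o→u (+6), pos 2: r→y (+7), pos 3: u→a (+6) — repeating every 2. The shifts repeat in a cycle of length 2: positions 0,1,… shift by +7, +6, then the pattern repeats.
Decoding ygkgy: y−7=r, g−6=a, k−7=d, g−6=a, y−7=r.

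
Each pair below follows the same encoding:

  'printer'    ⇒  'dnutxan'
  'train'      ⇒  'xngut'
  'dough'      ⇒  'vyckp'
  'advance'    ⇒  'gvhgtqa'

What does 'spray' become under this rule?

sdngw

Each letter's alphabet position (a=0..z=25) is mapped through 5·x+6 mod 26 — an affine cipher.
On spray: s(18)→5·18+6≡18=s; p(15)→5·15+6≡3=d; r(17)→5·17+6≡13=n; a(0)→5·0+6≡6=g; y(24)→5·24+6≡22=w (all mod 26).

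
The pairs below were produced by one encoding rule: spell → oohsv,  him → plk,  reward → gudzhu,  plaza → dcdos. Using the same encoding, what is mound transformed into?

gqxrp

The output letters match the input read backwards, each shifted +3: spell reversed is lleps. The word is reversed, then every letter is shifted forward by 3.
For mound: reverse → dnuom; then shift: d+3=g, n+3=q, u+3=x, o+3=r, m+3=p.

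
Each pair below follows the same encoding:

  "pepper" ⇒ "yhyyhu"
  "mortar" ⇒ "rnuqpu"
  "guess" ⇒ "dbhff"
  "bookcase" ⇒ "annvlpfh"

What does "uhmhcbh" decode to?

p(15)→y(24) and e(4)→h(7) fit y≡11x+15 (mod 26); the inverse of 11 mod 26 is 19. Treating letters as 0–25, the rule is x ↦ 11x + 15 (mod 26).
Decoding uhmhcbh: u(20)→19·(20−15)≡17=r; h(7)→19·(7−15)≡4=e; m(12)→19·(12−15)≡21=v; h(7)→19·(7−15)≡4=e; c(2)→19·(2−15)≡13=n; b(1)→19·(1−15)≡20=u; h(7)→19·(7−15)≡4=e (all mod 26).

revenue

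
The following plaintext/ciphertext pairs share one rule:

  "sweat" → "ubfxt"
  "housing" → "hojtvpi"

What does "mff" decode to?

The output letters match the input read backwards, each shifted +1: sweat reversed is taews. The word is reversed, then every letter is shifted forward by 1.
Undoing it on mff: shift back: m−1=l, f−1=e, f−1=e → lee; then reverse → eel.

eel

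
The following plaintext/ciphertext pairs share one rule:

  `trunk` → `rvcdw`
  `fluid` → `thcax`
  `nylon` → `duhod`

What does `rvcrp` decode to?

truth

t(19)→r(17) and r(17)→v(21) fit y≡11x+16 (mod 26); the inverse of 11 mod 26 is 19. This is an affine cipher: with a=0,…,z=25, each position x becomes (11x+16) mod 26.
Reversing it on rvcrp: r(17)→19·(17−16)≡19=t; v(21)→19·(21−16)≡17=r; c(2)→19·(2−16)≡20=u; r(17)→19·(17−16)≡19=t; p(15)→19·(15−16)≡7=h (all mod 26).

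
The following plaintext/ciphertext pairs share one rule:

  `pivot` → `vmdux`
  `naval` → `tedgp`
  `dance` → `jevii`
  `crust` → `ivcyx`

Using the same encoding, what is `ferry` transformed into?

The shifts repeat in a cycle of length 3: positions 0,1,… shift by +6, +4, +8, then the pattern repeats.
On ferry: f+6=l, e+4=i, r+8=z, r+6=x, y+4=c.

lizxc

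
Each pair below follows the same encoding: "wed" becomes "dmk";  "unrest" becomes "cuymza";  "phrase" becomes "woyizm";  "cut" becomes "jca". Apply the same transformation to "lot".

swa

The shift depends on letter class: consonant w→d is +7, but vowel e→m is +8. The rule splits by letter class: vowels +8, consonants +7.
For lot: l(cons)+7=s, o(vowel)+8=w, t(cons)+7=a.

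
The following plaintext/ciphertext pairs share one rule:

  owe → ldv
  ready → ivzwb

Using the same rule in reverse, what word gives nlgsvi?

Each pair mirrors across the alphabet (o↔l, w↔d, e↔v): positions sum to 25. This is the alphabet-reversal cipher (Atbash): a becomes z, b becomes y, etc.
Reversing it on nlgsvi: n↔m, l↔o, g↔t, s↔h, v↔e, i↔r.

mother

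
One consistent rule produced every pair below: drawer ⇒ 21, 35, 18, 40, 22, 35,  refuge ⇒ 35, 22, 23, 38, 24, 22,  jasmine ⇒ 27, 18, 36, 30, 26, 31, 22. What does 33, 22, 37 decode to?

pet

d is letter #4 and maps to 21: an offset of 17. The number is (letter's place in the alphabet, a=1) + 17.
Reversing it on 33, 22, 37: 33→(33−17)÷1=16=p, 22→(22−17)÷1=5=e, 37→(37−17)÷1=20=t.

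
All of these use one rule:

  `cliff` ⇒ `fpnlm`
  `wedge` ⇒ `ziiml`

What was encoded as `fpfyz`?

class

In cliff: c→f is +3, l→p is +4, i→n is +5, f→l is +6 — the shift increases by 1 each position. Each letter shifts forward by (position + 3), i.e. 3, 4, 5, … — the shift grows by one for each successive letter.
Undoing it on fpfyz: f−3=c, p−4=l, f−5=a, y−6=s, z−7=s.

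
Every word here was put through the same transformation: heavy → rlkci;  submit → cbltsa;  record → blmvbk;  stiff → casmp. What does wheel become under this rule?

Shifts by position in heavy: pos 0: h→r (+10), pos 1: e→l (+7), pos 2: a→k (+10), pos 3: v→c (+7) — repeating every 2. The shifts repeat in a cycle of length 2: positions 0,1,… shift by +10, +7, then the pattern repeats.
On wheel: w+10=g, h+7=o, e+10=o, e+7=l, l+10=v.

goolv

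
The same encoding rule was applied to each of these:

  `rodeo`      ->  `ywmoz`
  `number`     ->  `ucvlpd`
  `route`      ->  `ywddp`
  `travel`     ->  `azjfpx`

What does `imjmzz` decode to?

beacon

Each letter shifts forward by (position + 7), i.e. 7, 8, 9, … — the shift grows by one for each successive letter.
Reversing it on imjmzz: i−7=b, m−8=e, j−9=a, m−10=c, z−11=o, z−12=n.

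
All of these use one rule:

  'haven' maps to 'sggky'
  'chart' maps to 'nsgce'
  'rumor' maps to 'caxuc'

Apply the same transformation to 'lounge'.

The shift depends on letter class: consonant h→s is +11, but vowel a→g is +6. The rule splits by letter class: vowels +6, consonants +11.
For lounge: l(cons)+11=w, o(vowel)+6=u, u(vowel)+6=a, n(cons)+11=y, g(cons)+11=r, e(vowel)+6=k.

wuayrk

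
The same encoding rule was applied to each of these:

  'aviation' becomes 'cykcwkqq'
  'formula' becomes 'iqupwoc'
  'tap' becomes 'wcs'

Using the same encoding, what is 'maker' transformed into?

pcngu

The shift depends on letter class: consonant v→y is +3, but vowel a→c is +2. Two shifts are in play — +2 for a/e/i/o/u, +3 for every other letter.
On maker: m(cons)+3=p, a(vowel)+2=c, k(cons)+3=n, e(vowel)+2=g, r(cons)+3=u.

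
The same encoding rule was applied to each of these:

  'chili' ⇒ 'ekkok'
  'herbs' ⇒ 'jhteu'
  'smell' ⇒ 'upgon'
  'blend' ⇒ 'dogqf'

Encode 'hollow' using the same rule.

jrnoqz

Shifts by position in chili: pos 0: c→e (+2), pos 1: h→k (+3), pos 2: i→k (+2), pos 3: l→o (+3) — repeating every 2. A repeating key of period 2 is used — shifts +2, +3 over and over.
On hollow: h+2=j, o+3=r, l+2=n, l+3=o, o+2=q, w+3=z.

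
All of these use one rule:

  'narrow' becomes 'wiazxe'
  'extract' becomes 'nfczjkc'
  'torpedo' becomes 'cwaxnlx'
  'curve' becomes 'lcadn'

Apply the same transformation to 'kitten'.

tqcbnv

Shifts by position in narrow: pos 0: n→w (+9), pos 1: a→i (+8), pos 2: r→a (+9), pos 3: r→z (+8) — repeating every 2. It's a Vigenère-style cipher with numeric key [9,8]: position i shifts by key[i mod 2].
Applying it to kitten: k+9=t, i+8=q, t+9=c, t+8=b, e+9=n, n+8=v.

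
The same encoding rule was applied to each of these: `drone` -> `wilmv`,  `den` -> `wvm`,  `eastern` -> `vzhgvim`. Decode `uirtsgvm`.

Letters are reflected about the middle of the alphabet (position → 25−position): Atbash.
Decoding uirtsgvm: u↔f, i↔r, r↔i, t↔g, s↔h, g↔t, v↔e, m↔n.

frighten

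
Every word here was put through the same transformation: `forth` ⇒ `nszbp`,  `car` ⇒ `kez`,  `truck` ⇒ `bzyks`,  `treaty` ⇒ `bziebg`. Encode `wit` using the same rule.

emb

The rule splits by letter class: vowels +4, consonants +8.
Applying it to wit: w(cons)+8=e, i(vowel)+4=m, t(cons)+8=b.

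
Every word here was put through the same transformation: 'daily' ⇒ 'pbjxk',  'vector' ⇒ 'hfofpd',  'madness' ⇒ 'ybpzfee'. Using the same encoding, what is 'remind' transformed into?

dfyjzp

The rule splits by letter class: vowels +1, consonants +12.
For remind: r(cons)+12=d, e(vowel)+1=f, m(cons)+12=y, i(vowel)+1=j, n(cons)+12=z, d(cons)+12=p.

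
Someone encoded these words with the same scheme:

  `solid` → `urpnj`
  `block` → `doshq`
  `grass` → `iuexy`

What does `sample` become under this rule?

In solid: s→u is +2, o→r is +3, l→p is +4, i→n is +5 — the shift increases by 1 each position. The shift increases by 1 at each position, starting from +2: 2, 3, 4, ….
On sample: s+2=u, a+3=d, m+4=q, p+5=u, l+6=r, e+7=l.

udqurl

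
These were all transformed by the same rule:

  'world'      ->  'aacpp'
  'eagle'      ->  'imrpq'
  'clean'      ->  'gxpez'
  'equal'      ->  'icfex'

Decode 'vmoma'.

Shifts by position in world: pos 0: w→a (+4), pos 1: o→a (+12), pos 2: r→c (+11), pos 3: l→p (+4), pos 4: d→p (+12) — repeating every 3. The shifts repeat in a cycle of length 3: positions 0,1,… shift by +4, +12, +11, then the pattern repeats.
Reversing it on vmoma: v−4=r, m−12=a, o−11=d, m−4=i, a−12=o.

radio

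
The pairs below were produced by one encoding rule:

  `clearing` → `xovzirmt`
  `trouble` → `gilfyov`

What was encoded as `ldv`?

Each pair mirrors across the alphabet (c↔x, l↔o, e↔v): positions sum to 25. Each letter is replaced by its mirror in the alphabet: a↔z, b↔y, c↔x, and so on (the Atbash cipher).
Undoing it on ldv: l↔o, d↔w, v↔e.

owe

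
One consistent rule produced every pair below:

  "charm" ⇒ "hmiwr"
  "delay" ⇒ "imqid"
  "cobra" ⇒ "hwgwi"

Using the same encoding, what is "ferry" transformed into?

The shift depends on letter class: consonant c→h is +5, but vowel a→i is +8. The rule splits by letter class: vowels +8, consonants +5.
On ferry: f(cons)+5=k, e(vowel)+8=m, r(cons)+5=w, r(cons)+5=w, y(cons)+5=d.

kmwwd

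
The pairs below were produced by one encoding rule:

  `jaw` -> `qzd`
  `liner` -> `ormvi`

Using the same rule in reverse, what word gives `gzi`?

Each pair mirrors across the alphabet (j↔q, a↔z, w↔d): positions sum to 25. Letters are reflected about the middle of the alphabet (position → 25−position): Atbash.
Undoing it on gzi: g↔t, z↔a, i↔r.

tar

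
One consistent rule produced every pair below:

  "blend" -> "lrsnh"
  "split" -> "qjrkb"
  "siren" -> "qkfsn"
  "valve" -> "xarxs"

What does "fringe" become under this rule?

dfknos

b(1)→l(11) and l(11)→r(17) fit y≡11x+0 (mod 26); the inverse of 11 mod 26 is 19. Each letter's alphabet position (a=0..z=25) is mapped through 11·x+0 mod 26 — an affine cipher.
Applying it to fringe: f(5)→11·5+0≡3=d; r(17)→11·17+0≡5=f; i(8)→11·8+0≡10=k; n(13)→11·13+0≡13=n; g(6)→11·6+0≡14=o; e(4)→11·4+0≡18=s (all mod 26).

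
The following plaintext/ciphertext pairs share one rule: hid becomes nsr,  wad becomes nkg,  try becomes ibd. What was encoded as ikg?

The output letters match the input read backwards, each shifted +10: hid reversed is dih. The word is reversed, then every letter is shifted forward by 10.
Reversing it on ikg: shift back: i−10=y, k−10=a, g−10=w → yaw; then reverse → way.

way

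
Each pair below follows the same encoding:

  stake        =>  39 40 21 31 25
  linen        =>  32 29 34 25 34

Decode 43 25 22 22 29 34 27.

webbing

s is letter #19 and maps to 39: an offset of 20. Letters become their 1-based position plus 20 (so a→21, b→22, …).
Reversing it on 43 25 22 22 29 34 27: 43→(43−20)÷1=23=w, 25→(25−20)÷1=5=e, 22→(22−20)÷1=2=b, 22→(22−20)÷1=2=b, 29→(29−20)÷1=9=i, 34→(34−20)÷1=14=n, 27→(27−20)÷1=7=g.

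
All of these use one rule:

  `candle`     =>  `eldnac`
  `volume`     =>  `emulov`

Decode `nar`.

The output letters match the input read backwards: candle reversed is eldnac. It's just the letters in reverse order.
Decoding nar: then reverse → ran.

ran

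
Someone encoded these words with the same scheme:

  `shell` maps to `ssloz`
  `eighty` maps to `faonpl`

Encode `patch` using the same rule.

ojahw

The output letters match the input read backwards, each shifted +7: shell reversed is llehs. The word is reversed, then every letter is shifted forward by 7.
On patch: reverse → hctap; then shift: h+7=o, c+7=j, t+7=a, a+7=h, p+7=w.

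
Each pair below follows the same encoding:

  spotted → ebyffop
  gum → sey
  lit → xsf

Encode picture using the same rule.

bsofedo

Two shifts are in play — +10 for a/e/i/o/u, +12 for every other letter.
Applying it to picture: p(cons)+12=b, i(vowel)+10=s, c(cons)+12=o, t(cons)+12=f, u(vowel)+10=e, r(cons)+12=d, e(vowel)+10=o.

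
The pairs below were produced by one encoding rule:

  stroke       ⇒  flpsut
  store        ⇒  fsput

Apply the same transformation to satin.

ojubt

Two steps: reverse the string, then apply a Caesar shift of +1.
Applying it to satin: reverse → nitas; then shift: n+1=o, i+1=j, t+1=u, a+1=b, s+1=t.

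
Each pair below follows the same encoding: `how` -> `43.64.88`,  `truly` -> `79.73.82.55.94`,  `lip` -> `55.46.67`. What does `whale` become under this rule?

h(#8)→43 and o(#15)→64: differences scale by 3, so n = 3·pos + 19. With a=1..z=26, the number is 3·pos + 19.
Applying it to whale: w=23→88, h=8→43, a=1→22, l=12→55, e=5→34.

88.43.22.55.34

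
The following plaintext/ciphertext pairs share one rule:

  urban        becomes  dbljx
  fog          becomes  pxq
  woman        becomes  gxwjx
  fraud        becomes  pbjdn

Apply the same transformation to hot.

The shift depends on letter class: consonant r→b is +10, but vowel u→d is +9. Two shifts are in play — +9 for a/e/i/o/u, +10 for every other letter.
For hot: h(cons)+10=r, o(vowel)+9=x, t(cons)+10=d.

rxd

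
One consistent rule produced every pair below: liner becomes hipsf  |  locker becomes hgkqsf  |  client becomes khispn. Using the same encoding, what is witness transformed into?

minpsww

l(11)→h(7) and i(8)→i(8) fit y≡17x+2 (mod 26); the inverse of 17 mod 26 is 23. Treating letters as 0–25, the rule is x ↦ 17x + 2 (mod 26).
Applying it to witness: w(22)→17·22+2≡12=m; i(8)→17·8+2≡8=i; t(19)→17·19+2≡13=n; n(13)→17·13+2≡15=p; e(4)→17·4+2≡18=s; s(18)→17·18+2≡22=w; s(18)→17·18+2≡22=w (all mod 26).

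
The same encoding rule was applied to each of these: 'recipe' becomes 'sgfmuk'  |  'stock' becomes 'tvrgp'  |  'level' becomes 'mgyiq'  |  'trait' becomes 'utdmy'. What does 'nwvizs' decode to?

In recipe: r→s is +1, e→g is +2, c→f is +3, i→m is +4 — the shift increases by 1 each position. Letter i (0-indexed) is shifted by i+1, so successive shifts are 1, 2, 3, ….
Reversing it on nwvizs: n−1=m, w−2=u, v−3=s, i−4=e, z−5=u, s−6=m.

museum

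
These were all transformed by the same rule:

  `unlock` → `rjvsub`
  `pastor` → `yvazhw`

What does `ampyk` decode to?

drift

The output letters match the input read backwards, each shifted +7: unlock reversed is kcolnu. Read the word backwards and shift each letter +7.
Reversing it on ampyk: shift back: a−7=t, m−7=f, p−7=i, y−7=r, k−7=d → tfird; then reverse → drift.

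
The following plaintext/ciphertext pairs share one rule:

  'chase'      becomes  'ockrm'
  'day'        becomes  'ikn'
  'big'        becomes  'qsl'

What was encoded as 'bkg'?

war

The output letters match the input read backwards, each shifted +10: chase reversed is esahc. Read the word backwards and shift each letter +10.
Reversing it on bkg: shift back: b−10=r, k−10=a, g−10=w → raw; then reverse → war.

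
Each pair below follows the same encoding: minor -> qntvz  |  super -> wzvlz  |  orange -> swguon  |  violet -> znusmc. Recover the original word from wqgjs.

slack

In minor: m→q is +4, i→n is +5, n→t is +6, o→v is +7 — the shift increases by 1 each position. Letter i (0-indexed) is shifted by i+4, so successive shifts are 4, 5, 6, ….
Reversing it on wqgjs: w−4=s, q−5=l, g−6=a, j−7=c, s−8=k.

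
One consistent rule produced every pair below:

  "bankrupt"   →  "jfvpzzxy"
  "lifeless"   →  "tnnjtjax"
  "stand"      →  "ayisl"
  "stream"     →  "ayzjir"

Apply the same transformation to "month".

The shifts repeat in a cycle of length 2: positions 0,1,… shift by +8, +5, then the pattern repeats.
On month: m+8=u, o+5=t, n+8=v, t+5=y, h+8=p.

utvyp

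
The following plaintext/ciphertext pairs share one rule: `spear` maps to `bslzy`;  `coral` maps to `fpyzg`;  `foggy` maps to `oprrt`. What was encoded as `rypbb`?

gross

s(18)→b(1) and p(15)→s(18) fit y≡3x+25 (mod 26); the inverse of 3 mod 26 is 9. Each letter's alphabet position (a=0..z=25) is mapped through 3·x+25 mod 26 — an affine cipher.
Undoing it on rypbb: r(17)→9·(17−25)≡6=g; y(24)→9·(24−25)≡17=r; p(15)→9·(15−25)≡14=o; b(1)→9·(1−25)≡18=s; b(1)→9·(1−25)≡18=s (all mod 26).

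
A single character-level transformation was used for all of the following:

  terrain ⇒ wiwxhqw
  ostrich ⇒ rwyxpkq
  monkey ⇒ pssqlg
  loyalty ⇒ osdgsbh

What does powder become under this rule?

ssbjlz

In terrain: t→w is +3, e→i is +4, r→w is +5, r→x is +6 — the shift increases by 1 each position. Each letter shifts forward by (position + 3), i.e. 3, 4, 5, … — the shift grows by one for each successive letter.
Applying it to powder: p+3=s, o+4=s, w+5=b, d+6=j, e+7=l, r+8=z.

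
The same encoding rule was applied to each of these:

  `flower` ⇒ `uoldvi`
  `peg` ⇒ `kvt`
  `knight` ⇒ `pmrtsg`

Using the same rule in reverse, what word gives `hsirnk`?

shrimp

Each pair mirrors across the alphabet (f↔u, l↔o, o↔l): positions sum to 25. This is the alphabet-reversal cipher (Atbash): a becomes z, b becomes y, etc.
Undoing it on hsirnk: h↔s, s↔h, i↔r, r↔i, n↔m, k↔p.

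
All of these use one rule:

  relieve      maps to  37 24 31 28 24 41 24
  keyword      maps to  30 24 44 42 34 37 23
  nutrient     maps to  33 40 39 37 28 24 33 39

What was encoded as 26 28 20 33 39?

r is letter #18 and maps to 37: an offset of 19. The number is (letter's place in the alphabet, a=1) + 19.
Reversing it on 26 28 20 33 39: 26→(26−19)÷1=7=g, 28→(28−19)÷1=9=i, 20→(20−19)÷1=1=a, 33→(33−19)÷1=14=n, 39→(39−19)÷1=20=t.

giant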